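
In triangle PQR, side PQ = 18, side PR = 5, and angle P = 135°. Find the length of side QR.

When two sides and the included angle are known, the law of cosines gives the third side.
c^2 = a^2 + b^2 - 2ab cos(C) generalizes the Pythagorean theorem to non-right triangles.
Here: QR^2 = 324 + 25 - 180*(-sqrt(2)/2) = 90*sqrt(2) + 349
QR = sqrt(90*sqrt(2) + 349)

sqrt(90*sqrt(2) + 349)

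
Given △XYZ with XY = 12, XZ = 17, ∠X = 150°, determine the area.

When two sides and the included angle are known, the area formula is (1/2)ab sin(C).
The height from one side to the opposite vertex is 17 sin(150°) = 17/2.
Area = (1/2) * 12 * 17/2 = 51.

51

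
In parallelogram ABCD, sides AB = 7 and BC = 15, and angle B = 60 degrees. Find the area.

Area = a * b * sin(theta)
Area = 7 * 15 * sin(60 degrees)
Area = 105 * sqrt(3)/2
Area = 105*sqrt(3)/2

105*sqrt(3)/2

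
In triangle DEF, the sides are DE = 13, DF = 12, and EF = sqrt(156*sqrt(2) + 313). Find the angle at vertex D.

When all three sides of a triangle are known, the law of cosines can be rearranged to find any angle.
cos(C) = (a² + b² - c²) / (2ab) gives cos(D) = -sqrt(2)/2.
Taking the inverse cosine: D = 135°.

135°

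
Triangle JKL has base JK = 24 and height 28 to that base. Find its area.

A triangle's area is half the area of a rectangle with the same base and height.
Area = (1/2) * 24 * 28 = 336.

336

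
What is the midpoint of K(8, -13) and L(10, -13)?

The midpoint is the point halfway along the segment.
Move half the horizontal distance: 8 + (10 - 8)/2 = 8 + 2/2 = 9
Move half the vertical distance: -13 + (-13 - -13)/2 = -13 + 0/2 = -13
Midpoint = (9, -13)

(9, -13)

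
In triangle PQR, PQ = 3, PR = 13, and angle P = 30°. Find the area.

When two sides and the included angle are known, the area formula is (1/2)ab sin(C).
The height from one side to the opposite vertex is 13 sin(30°) = 13/2.
Area = (1/2) * 3 * 13/2 = 39/4.

39/4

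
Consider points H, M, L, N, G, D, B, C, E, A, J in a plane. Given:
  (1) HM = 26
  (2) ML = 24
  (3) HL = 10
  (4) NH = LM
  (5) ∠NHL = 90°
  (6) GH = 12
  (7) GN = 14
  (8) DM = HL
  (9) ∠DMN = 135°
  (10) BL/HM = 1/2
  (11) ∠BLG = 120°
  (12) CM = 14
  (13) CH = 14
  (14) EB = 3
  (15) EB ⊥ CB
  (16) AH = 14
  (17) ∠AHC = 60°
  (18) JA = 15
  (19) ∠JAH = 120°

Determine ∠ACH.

Step 1: By the law of cosines on triangle CHA: CA² = 14² + 14² − 2·14·14·cos(60°) = 196, so CA = 14.
Step 2: By the inverse law of cosines on triangle ACH: cos(∠ACH) = (14² + 14² − 14²) / (2·14·14) = 196/392 = 0.5, so ∠ACH = 60°.

Therefore, the measure of angle ∠ACH = 60°.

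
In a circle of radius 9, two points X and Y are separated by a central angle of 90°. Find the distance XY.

Drop a perpendicular from the center to the chord, bisecting both the chord and the central angle.
Each half-chord = r sin(θ/2) = 9 sin(45°).
The full chord = 2 × 9 × sin(45°) = 9*sqrt(2).

9*sqrt(2)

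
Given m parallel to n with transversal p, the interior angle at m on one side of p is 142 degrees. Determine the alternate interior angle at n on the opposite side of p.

Alternate interior angles are equal: 142 degrees.

142 degrees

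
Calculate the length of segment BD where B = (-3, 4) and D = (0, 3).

The horizontal distance is |0 - -3| = 3 and the vertical distance is |3 - 4| = 1.
By the Pythagorean theorem, d = sqrt(3^2 + 1^2) = sqrt(10).

sqrt(10)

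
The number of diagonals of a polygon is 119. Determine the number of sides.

Using d = n(n - 3)/2, we solve 119 = n(n - 3)/2.
So n(n - 3) = 238.
Testing n = 17: 17 * 14 = 238 = 238. Correct.
The polygon has 17 sides.

17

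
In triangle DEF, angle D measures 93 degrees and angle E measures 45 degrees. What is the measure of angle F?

The interior angles sum to 180°: angle F = 180 - 93 - 45 = 42°.
The triangle is obtuse (angles 93°, 45°, 42°).

42 degrees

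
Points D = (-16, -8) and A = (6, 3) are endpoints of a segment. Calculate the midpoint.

The midpoint is the average of the coordinates:
x: (-16 + 6)/2 = -5
y: (-8 + 3)/2 = -5/2
Midpoint = (-5, -5/2)

(-5, -5/2)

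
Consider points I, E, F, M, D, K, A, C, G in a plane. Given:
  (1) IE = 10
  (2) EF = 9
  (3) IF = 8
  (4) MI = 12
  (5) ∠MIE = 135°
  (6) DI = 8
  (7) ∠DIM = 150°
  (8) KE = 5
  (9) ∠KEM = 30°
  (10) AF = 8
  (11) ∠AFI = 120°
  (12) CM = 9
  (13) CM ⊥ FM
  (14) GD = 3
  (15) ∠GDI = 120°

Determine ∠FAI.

Step 1: By the law of cosines on triangle AFI: AI² = 8² + 8² − 2·8·8·cos(120°) = 192, so AI = 8·√3.
Step 2: By the inverse law of cosines on triangle FAI: cos(∠FAI) = (8² + (8·√3)² − 8²) / (2·8·8·√3) = 192/221.7 = 0.866, so ∠FAI = 30°.

Therefore, the measure of angle ∠FAI = 30°.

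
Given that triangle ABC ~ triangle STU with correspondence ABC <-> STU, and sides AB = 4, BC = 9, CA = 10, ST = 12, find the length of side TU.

k = 12/4 = 3. TU = 3 * 9 = 27.

27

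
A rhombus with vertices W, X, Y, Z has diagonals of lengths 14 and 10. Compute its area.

The diagonals of a rhombus divide it into four right triangles.
Each triangle has legs 14/ 2 = 7 and 10/2 = 5, so each has area (1/2)*7*5 = 35/2.
Four such triangles give total area = (d1 * d2) / 2 = 70.

70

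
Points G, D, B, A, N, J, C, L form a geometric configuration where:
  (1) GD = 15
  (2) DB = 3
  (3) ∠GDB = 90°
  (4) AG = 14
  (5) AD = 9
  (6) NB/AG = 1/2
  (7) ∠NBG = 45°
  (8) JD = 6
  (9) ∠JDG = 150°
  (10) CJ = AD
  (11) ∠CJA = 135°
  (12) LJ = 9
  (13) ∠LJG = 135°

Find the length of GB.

Step 1: By the law of cosines on triangle GDB: GB² = 15² + 3² − 2·15·3·cos(90°) = 234, so GB = 3·√26.

Therefore, the length of GB = 3·√26.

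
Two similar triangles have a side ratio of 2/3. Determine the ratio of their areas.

Area scales with the square of linear dimensions. If every length is multiplied by 2/3, then the area is multiplied by (2/3)^2 = 4/9.
The area ratio is 4:9.

4:9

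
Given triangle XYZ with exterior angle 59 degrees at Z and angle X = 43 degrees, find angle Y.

The exterior angle theorem states that an exterior angle equals the sum of the two non-adjacent interior angles.
So 59 = 43 + angle Y, which gives angle Y = 59 - 43 = 16 degrees.

16 degrees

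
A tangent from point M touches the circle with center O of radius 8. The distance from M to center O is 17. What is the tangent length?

tangent = √(d² - r²) = √(17² - 8²) = √(289 - 64) = √225 = 15

15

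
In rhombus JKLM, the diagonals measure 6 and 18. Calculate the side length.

Half-diagonals are 3 and 9. side = sqrt(3^2 + 9^2) = sqrt(90) = 3*sqrt(10)

3*sqrt(10)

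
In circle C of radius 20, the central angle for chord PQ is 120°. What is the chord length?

Chord length = 2r sin(θ/2)
= 2 × 20 × sin(120°/2)
= 2 × 20 × sin(60°)
= 20*sqrt(3)

20*sqrt(3)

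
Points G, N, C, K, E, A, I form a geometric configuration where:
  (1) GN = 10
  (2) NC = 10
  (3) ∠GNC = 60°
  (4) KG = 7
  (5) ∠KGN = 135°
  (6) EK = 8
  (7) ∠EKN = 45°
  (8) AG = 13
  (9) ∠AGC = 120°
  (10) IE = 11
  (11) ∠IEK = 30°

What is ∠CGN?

Step 1: By the law of cosines on triangle GNC: GC² = 10² + 10² − 2·10·10·cos(60°) = 100, so GC = 10.
Step 2: By the inverse law of cosines on triangle CGN: cos(∠CGN) = (10² + 10² − 10²) / (2·10·10) = 100/200 = 0.5, so ∠CGN = 60°.

Therefore, the measure of angle ∠CGN = 60°.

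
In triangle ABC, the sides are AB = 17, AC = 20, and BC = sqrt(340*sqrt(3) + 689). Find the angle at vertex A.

When all three sides of a triangle are known, the law of cosines can be rearranged to find any angle.
cos(C) = (a² + b² - c²) / (2ab) gives cos(A) = -sqrt(3)/2.
Taking the inverse cosine: A = 150°.

150°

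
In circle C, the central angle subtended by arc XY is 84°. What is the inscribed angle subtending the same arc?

By the inscribed angle theorem, the inscribed angle is half the central angle.
Inscribed angle = 84° / 2 = 42°

42°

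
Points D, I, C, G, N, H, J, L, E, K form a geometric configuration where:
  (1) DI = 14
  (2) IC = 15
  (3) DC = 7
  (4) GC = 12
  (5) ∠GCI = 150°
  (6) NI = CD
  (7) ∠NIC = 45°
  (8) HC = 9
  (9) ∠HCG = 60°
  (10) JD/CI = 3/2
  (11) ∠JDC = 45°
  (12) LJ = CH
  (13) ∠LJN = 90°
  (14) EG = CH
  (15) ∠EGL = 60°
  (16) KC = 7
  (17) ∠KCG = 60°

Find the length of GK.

Step 1: By the law of cosines on triangle GCK: GK² = 12² + 7² − 2·12·7·cos(60°) = 109, so GK = √109.

Therefore, the length of GK = √109.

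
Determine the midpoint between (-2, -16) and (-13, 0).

M = ((x₁ + x₂)/2, (y₁ + y₂)/2)
= ((-2 + -13)/2, (-16 + 0)/2)
= (-15/2, -16/2) = (-15/2, -8)

(-15/2, -8)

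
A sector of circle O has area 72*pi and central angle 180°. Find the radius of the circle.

r² = 360 × 72*pi / (π × 180) = 144, so r = 12.

12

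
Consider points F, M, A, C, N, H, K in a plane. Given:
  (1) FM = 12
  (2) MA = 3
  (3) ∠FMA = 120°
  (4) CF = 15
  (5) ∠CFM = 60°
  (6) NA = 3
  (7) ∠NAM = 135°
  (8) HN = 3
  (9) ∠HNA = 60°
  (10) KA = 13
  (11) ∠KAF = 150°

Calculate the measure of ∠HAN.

Step 1: By the law of cosines on triangle ANH: AH² = 3² + 3² − 2·3·3·cos(60°) = 9, so AH = 3.
Step 2: By the inverse law of cosines on triangle HAN: cos(∠HAN) = (3² + 3² − 3²) / (2·3·3) = 9/18 = 0.5, so ∠HAN = 60°.

Therefore, the measure of angle ∠HAN = 60°.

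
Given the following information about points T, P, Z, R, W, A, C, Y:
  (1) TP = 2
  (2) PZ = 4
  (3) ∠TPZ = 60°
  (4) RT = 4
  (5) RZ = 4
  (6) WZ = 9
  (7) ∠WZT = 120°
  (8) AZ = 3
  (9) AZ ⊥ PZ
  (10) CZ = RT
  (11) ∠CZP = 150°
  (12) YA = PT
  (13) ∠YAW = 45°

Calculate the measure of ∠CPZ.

From the given relations: CZ = RT = 4.
Step 1: By the law of cosines on triangle PZC: PC² = 4² + 4² − 2·4·4·cos(150°) = 59.71, so PC ≈ 7.73.
Step 2: By the inverse law of cosines on triangle CPZ: cos(∠CPZ) = (7.73² + 4² − 4²) / (2·7.73·4) = 59.71/61.82 = 0.9659, so ∠CPZ = 15°.

Therefore, the measure of angle ∠CPZ = 15°.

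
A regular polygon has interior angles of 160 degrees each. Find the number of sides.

The exterior angle is the supplement of the interior angle: 180 - 160 = 20 degrees.
Since the exterior angles of any convex polygon sum to 360 degrees, the number of sides is 360 / 20 = 18.

18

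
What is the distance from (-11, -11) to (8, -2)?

The horizontal distance is |8 - -11| = 19 and the vertical distance is |-2 - -11| = 9.
By the Pythagorean theorem, d = sqrt(19^2 + 9^2) = sqrt(442).

sqrt(442)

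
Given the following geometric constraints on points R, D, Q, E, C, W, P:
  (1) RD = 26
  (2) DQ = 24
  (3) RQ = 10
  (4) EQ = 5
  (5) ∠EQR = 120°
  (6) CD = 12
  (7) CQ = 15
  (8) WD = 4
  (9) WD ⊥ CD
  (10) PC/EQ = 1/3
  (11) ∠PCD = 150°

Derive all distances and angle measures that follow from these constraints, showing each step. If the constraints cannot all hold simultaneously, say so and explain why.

The constraints are consistent.

From the given relations:
  PC = 1/3·EQ = 1/3·5 ≈ 1.67

Step 1: From RQ = 10, QE = 5, and ∠RQE = 120°, by the law of cosines:
  RE² = RQ² + QE² - 2·RQ·QE·cos(120°) = 100 + 25 + 50 = 175
  RE = 5·√7

Step 2: From DC = 12, CP = 1.67, and ∠DCP = 150°, by the law of cosines:
  DP² = DC² + CP² - 2·DC·CP·cos(150°) = 144 + 2.778 + 34.64 = 181.4
  DP ≈ 13.47

Step 3: From CD = 12, DW = 4, and ∠CDW = 90°, by the law of cosines:
  CW² = CD² + DW² - 2·CD·DW·cos(90°) = 144 + 16 - 0 = 160
  CW = 4·√10

Step 4: From RD = 26, RQ = 10, DQ = 24, by the inverse law of cosines:
  cos(∠DRQ) = (RD² + RQ² - DQ²) / (2·RD·RQ)
  ∠DRQ = 67.38°

Step 5: From DC = 12, DQ = 24, CQ = 15, by the inverse law of cosines:
  cos(∠CDQ) = (DC² + DQ² - CQ²) / (2·DC·DQ)
  ∠CDQ = 30.75°

Step 6: From DQ = 24, DR = 26, QR = 10, by the inverse law of cosines:
  cos(∠QDR) = (DQ² + DR² - QR²) / (2·DQ·DR)
  ∠QDR = 22.62°

Step 7: From QC = 15, QD = 24, CD = 12, by the inverse law of cosines:
  cos(∠CQD) = (QC² + QD² - CD²) / (2·QC·QD)
  ∠CQD = 24.15°

Step 8: From QD = 24, QR = 10, DR = 26, by the inverse law of cosines:
  cos(∠DQR) = (QD² + QR² - DR²) / (2·QD·QR)
  ∠DQR = 90°

Step 9: From CD = 12, CQ = 15, DQ = 24, by the inverse law of cosines:
  cos(∠DCQ) = (CD² + CQ² - DQ²) / (2·CD·CQ)
  ∠DCQ = 125.1°

Step 10: From RE = 5·√7, RQ = 10, EQ = 5, by the inverse law of cosines:
  cos(∠ERQ) = (RE² + RQ² - EQ²) / (2·RE·RQ)
  ∠ERQ = 19.11°

Step 11: From DC = 12, DP = 13.47, CP = 1.67, by the inverse law of cosines:
  cos(∠CDP) = (DC² + DP² - CP²) / (2·DC·DP)
  ∠CDP = 3.55°

Step 12: From EQ = 5, ER = 5·√7, QR = 10, by the inverse law of cosines:
  cos(∠QER) = (EQ² + ER² - QR²) / (2·EQ·ER)
  ∠QER = 40.89°

Step 13: From CD = 12, CW = 4·√10, DW = 4, by the inverse law of cosines:
  cos(∠DCW) = (CD² + CW² - DW²) / (2·CD·CW)
  ∠DCW = 18.43°

Step 14: From WC = 4·√10, WD = 4, CD = 12, by the inverse law of cosines:
  cos(∠CWD) = (WC² + WD² - CD²) / (2·WC·WD)
  ∠CWD = 71.57°

Step 15: From PC = 1.67, PD = 13.47, CD = 12, by the inverse law of cosines:
  cos(∠CPD) = (PC² + PD² - CD²) / (2·PC·PD)
  ∠CPD = 26.45°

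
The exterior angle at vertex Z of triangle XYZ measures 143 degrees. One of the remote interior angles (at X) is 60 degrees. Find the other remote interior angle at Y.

By the exterior angle theorem: exterior angle = sum of remote interior angles.
143 = 60 + angle Y
angle Y = 143 - 60 = 83 degrees

83 degrees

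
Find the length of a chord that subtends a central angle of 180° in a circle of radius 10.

Chord = 2(10) sin(90°) = 20

20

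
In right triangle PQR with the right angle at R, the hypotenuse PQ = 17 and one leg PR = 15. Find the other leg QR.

By the Pythagorean theorem: QR^2 = PQ^2 - PR^2
QR^2 = 17^2 - 15^2 = 289 - 225 = 64
QR = sqrt(64) = 8

8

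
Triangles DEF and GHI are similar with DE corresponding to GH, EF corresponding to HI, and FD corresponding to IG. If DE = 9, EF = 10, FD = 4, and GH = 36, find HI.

Similar triangles have proportional sides. Setting up the proportion:
GH / DE = HI / EF
36 / 9 = HI / 10
HI = 10 * 36 / 9 = 40.

40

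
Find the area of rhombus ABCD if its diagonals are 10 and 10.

Area of a rhombus = (d1 * d2) / 2
Area = (10 * 10) / 2
Area = 100 / 2
Area = 50

50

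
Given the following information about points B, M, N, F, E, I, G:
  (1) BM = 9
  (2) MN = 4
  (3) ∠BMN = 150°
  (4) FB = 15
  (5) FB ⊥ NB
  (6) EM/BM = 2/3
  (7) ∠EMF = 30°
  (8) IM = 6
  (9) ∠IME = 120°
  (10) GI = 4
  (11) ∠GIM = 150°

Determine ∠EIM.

From the given relations: EM = 2/3·BM = 2/3·9 = 6.
Step 1: By the law of cosines on triangle IME: IE² = 6² + 6² − 2·6·6·cos(120°) = 108, so IE = 6·√3.
Step 2: By the inverse law of cosines on triangle EIM: cos(∠EIM) = ((6·√3)² + 6² − 6²) / (2·6·√3·6) = 108/124.71 = 0.866, so ∠EIM = 30°.

Therefore, the measure of angle ∠EIM = 30°.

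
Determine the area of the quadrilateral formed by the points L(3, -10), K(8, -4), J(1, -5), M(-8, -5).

Shoelace: sum of cross terms = 82, Area = (1/2)|82| = 41

41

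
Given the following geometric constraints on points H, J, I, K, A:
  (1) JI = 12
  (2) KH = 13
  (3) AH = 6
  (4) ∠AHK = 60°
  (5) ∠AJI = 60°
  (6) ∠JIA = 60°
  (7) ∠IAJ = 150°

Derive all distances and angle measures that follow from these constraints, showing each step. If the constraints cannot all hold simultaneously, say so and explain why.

These constraints are not satisfiable: (5), (6) and (7) are the three interior angles of triangle AJI, which must sum to 180°, but 60° + 60° + 150° = 270°. No planar figure meets all of them, so nothing further can be derived.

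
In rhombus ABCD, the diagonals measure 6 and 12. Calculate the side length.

The diagonals of a rhombus bisect each other at right angles.
Half-diagonals: 6/2 = 3 and 12/2 = 6
side = sqrt(3^2 + 6^2)
side = sqrt(9 + 36)
side = sqrt(45) = 3*sqrt(5)

3*sqrt(5)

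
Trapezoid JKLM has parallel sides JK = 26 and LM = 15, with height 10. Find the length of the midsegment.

The midsegment (median) of a trapezoid connects the midpoints of the non-parallel sides.
Its length is the average of the two bases: (26 + 15) / 2 = 41/2.

41/2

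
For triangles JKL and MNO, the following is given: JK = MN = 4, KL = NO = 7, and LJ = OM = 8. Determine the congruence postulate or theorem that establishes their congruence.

The given information provides:
JK = MN = 4, KL = NO = 7, and LJ = OM = 8
This matches the SSS congruence theorem.
All three pairs of corresponding sides are equal (Side-Side-Side).

SSS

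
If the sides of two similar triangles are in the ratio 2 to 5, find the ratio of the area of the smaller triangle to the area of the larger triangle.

Area scales with the square of linear dimensions. If every length is multiplied by 2/5, then the area is multiplied by (2/5)^2 = 4/25.
The area ratio is 4:25.

4:25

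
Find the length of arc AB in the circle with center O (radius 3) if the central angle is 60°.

The full circumference is 2πr = 2π(3) = 6*pi.
The arc spans 60° out of 360°, which is a fraction of 1/6.
Arc length = 6*pi × 1/6 = pi.

pi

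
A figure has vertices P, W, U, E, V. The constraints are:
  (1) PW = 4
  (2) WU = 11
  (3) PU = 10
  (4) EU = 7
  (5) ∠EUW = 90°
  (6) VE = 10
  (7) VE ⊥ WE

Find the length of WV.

Step 1: By the law of cosines on triangle EUW: EW² = 7² + 11² − 2·7·11·cos(90°) = 170, so EW = √170.
Step 2: By the law of cosines on triangle WEV: WV² = √170² + 10² − 2·√170·10·cos(90°) = 270, so WV = 3·√30.

Therefore, the length of WV = 3·√30.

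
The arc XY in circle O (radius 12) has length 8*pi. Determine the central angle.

θ = 360 × 8*pi / (2π × 12) = 120° (rearranging arc length formula).

120°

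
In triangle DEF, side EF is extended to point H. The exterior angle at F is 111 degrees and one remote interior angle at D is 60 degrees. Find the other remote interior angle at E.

The exterior angle theorem states that an exterior angle equals the sum of the two non-adjacent interior angles.
So 111 = 60 + angle E, which gives angle E = 111 - 60 = 51 degrees.

51 degrees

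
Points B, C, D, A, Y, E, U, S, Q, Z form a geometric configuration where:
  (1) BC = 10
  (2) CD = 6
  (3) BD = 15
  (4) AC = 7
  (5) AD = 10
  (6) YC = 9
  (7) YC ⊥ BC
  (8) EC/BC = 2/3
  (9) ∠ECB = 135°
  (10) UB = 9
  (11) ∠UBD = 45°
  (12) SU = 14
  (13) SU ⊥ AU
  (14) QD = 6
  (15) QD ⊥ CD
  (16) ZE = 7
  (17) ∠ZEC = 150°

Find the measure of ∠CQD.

Step 1: By the law of cosines on triangle QDC: QC² = 6² + 6² − 2·6·6·cos(90°) = 72, so QC = 6·√2.
Step 2: By the inverse law of cosines on triangle CQD: cos(∠CQD) = ((6·√2)² + 6² − 6²) / (2·6·√2·6) = 72/101.82 = 0.7071, so ∠CQD = 45°.

Therefore, the measure of angle ∠CQD = 45°.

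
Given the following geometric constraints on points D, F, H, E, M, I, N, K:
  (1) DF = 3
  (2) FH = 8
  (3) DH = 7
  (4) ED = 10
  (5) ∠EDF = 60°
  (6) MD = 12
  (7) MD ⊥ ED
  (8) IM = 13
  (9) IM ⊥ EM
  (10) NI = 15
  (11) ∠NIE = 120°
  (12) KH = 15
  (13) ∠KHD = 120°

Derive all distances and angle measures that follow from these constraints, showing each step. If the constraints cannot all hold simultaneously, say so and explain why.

The constraints are consistent.

Step 1: From DH = 7, HK = 15, and ∠DHK = 120°, by the law of cosines:
  DK² = DH² + HK² - 2·DH·HK·cos(120°) = 49 + 225 + 105 = 379
  DK ≈ 19.47

Step 2: From FD = 3, DE = 10, and ∠FDE = 60°, by the law of cosines:
  FE² = FD² + DE² - 2·FD·DE·cos(60°) = 9 + 100 - 30 = 79
  FE = √79

Step 3: From ED = 10, DM = 12, and ∠EDM = 90°, by the law of cosines:
  EM² = ED² + DM² - 2·ED·DM·cos(90°) = 100 + 144 - 0 = 244
  EM = 2·√61

Step 4: From DF = 3, DH = 7, FH = 8, by the inverse law of cosines:
  cos(∠FDH) = (DF² + DH² - FH²) / (2·DF·DH)
  ∠FDH = 98.21°

Step 5: From FD = 3, FH = 8, DH = 7, by the inverse law of cosines:
  cos(∠DFH) = (FD² + FH² - DH²) / (2·FD·FH)
  ∠DFH = 60°

Step 6: From HD = 7, HF = 8, DF = 3, by the inverse law of cosines:
  cos(∠DHF) = (HD² + HF² - DF²) / (2·HD·HF)
  ∠DHF = 21.79°

Step 7: From EM = 2·√61, MI = 13, and ∠EMI = 90°, by the law of cosines:
  EI² = EM² + MI² - 2·EM·MI·cos(90°) = 244 + 169 - 0 = 413
  EI ≈ 20.32

Step 8: From DH = 7, DK = 19.47, HK = 15, by the inverse law of cosines:
  cos(∠HDK) = (DH² + DK² - HK²) / (2·DH·DK)
  ∠HDK = 41.86°

Step 9: From FD = 3, FE = √79, DE = 10, by the inverse law of cosines:
  cos(∠DFE) = (FD² + FE² - DE²) / (2·FD·FE)
  ∠DFE = 103°

Step 10: From ED = 10, EF = √79, DF = 3, by the inverse law of cosines:
  cos(∠DEF) = (ED² + EF² - DF²) / (2·ED·EF)
  ∠DEF = 17°

Step 11: From ED = 10, EM = 2·√61, DM = 12, by the inverse law of cosines:
  cos(∠DEM) = (ED² + EM² - DM²) / (2·ED·EM)
  ∠DEM = 50.19°

Step 12: From MD = 12, ME = 2·√61, DE = 10, by the inverse law of cosines:
  cos(∠DME) = (MD² + ME² - DE²) / (2·MD·ME)
  ∠DME = 39.81°

Step 13: From KD = 19.47, KH = 15, DH = 7, by the inverse law of cosines:
  cos(∠DKH) = (KD² + KH² - DH²) / (2·KD·KH)
  ∠DKH = 18.14°

Step 14: From EI = 20.32, IN = 15, and ∠EIN = 120°, by the law of cosines:
  EN² = EI² + IN² - 2·EI·IN·cos(120°) = 413 + 225 + 304.8 = 942.8
  EN ≈ 30.71

Step 15: From EI = 20.32, EM = 2·√61, IM = 13, by the inverse law of cosines:
  cos(∠IEM) = (EI² + EM² - IM²) / (2·EI·EM)
  ∠IEM = 39.77°

Step 16: From IE = 20.32, IM = 13, EM = 2·√61, by the inverse law of cosines:
  cos(∠EIM) = (IE² + IM² - EM²) / (2·IE·IM)
  ∠EIM = 50.23°

Step 17: From EI = 20.32, EN = 30.71, IN = 15, by the inverse law of cosines:
  cos(∠IEN) = (EI² + EN² - IN²) / (2·EI·EN)
  ∠IEN = 25.03°

Step 18: From NE = 30.71, NI = 15, EI = 20.32, by the inverse law of cosines:
  cos(∠ENI) = (NE² + NI² - EI²) / (2·NE·NI)
  ∠ENI = 34.97°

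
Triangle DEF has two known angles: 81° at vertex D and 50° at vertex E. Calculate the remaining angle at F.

angle F = 180 - 81 - 50 = 49 degrees.

49 degrees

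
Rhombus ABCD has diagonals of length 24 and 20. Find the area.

The diagonals of a rhombus divide it into four right triangles.
Each triangle has legs 24/ 2 = 12 and 20/2 = 10, so each has area (1/2)*12*10 = 60.
Four such triangles give total area = (d1 * d2) / 2 = 240.

240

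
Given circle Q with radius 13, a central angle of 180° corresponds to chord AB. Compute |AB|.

Drop a perpendicular from the center to the chord, bisecting both the chord and the central angle.
Each half-chord = r sin(θ/2) = 13 sin(90°).
The full chord = 2 × 13 × sin(90°) = 26.

26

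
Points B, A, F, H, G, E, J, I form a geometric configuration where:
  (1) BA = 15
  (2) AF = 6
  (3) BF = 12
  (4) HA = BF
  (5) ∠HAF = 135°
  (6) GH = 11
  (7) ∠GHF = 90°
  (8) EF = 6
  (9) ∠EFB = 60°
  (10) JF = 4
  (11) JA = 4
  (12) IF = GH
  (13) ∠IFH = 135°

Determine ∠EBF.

Step 1: By the law of cosines on triangle BFE: BE² = 12² + 6² − 2·12·6·cos(60°) = 108, so BE = 6·√3.
Step 2: By the inverse law of cosines on triangle EBF: cos(∠EBF) = ((6·√3)² + 12² − 6²) / (2·6·√3·12) = 216/249.42 = 0.866, so ∠EBF = 30°.

Therefore, the measure of angle ∠EBF = 30°.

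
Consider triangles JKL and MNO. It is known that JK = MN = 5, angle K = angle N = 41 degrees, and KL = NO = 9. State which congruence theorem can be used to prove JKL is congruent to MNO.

The given information matches SAS: Two pairs of corresponding sides and the included angle are equal (Side-Angle-Side).

SAS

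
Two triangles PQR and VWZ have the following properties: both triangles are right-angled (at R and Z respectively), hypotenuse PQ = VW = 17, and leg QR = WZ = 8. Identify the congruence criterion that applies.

Consider the given information: both triangles are right-angled (at R and Z respectively), hypotenuse PQ = VW = 17, and leg QR = WZ = 8
This is not SAS or ASA: SAS requires two sides and the included angle between them. ASA requires two angles and the side between them.
The correct criterion is HL. The hypotenuse and one leg of two right triangles are equal (Hypotenuse-Leg).

HL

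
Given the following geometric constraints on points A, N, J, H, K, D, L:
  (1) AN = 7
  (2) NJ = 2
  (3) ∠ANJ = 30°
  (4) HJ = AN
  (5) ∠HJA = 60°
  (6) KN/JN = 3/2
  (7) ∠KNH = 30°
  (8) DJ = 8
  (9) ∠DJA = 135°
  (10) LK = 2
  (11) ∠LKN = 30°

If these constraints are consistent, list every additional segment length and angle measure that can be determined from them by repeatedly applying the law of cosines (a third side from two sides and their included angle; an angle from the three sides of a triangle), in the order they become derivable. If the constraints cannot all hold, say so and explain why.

The constraints are consistent. Derivable facts, in order:
After 1 step:
- AJ ≈ 5.36
- NL ≈ 1.61
After 2 steps:
- AD ≈ 12.39
- AH ≈ 6.34
- ∠AJN = 139.25°
- ∠JAN = 10.75°
- ∠KLN = 111.74°
- ∠KNL = 38.26°
After 3 steps:
- ∠ADJ = 17.83°
- ∠AHJ = 47.07°
- ∠DAJ = 27.17°
- ∠HAJ = 72.93°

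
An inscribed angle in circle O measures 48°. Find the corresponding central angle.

Central angle = 2 × 48° = 96° (inscribed angle theorem).

96°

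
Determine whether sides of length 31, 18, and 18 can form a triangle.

Check all three triangle inequalities:
31 + 18 = 49 > 18 ✓
31 + 18 = 49 > 18 ✓
18 + 18 = 36 > 31 ✓
All conditions hold, so these sides form a valid triangle.

Yes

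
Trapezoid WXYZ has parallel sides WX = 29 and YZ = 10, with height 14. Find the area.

Area of a trapezoid = (base1 + base2) * height / 2
Area = (29 + 10) * 14 / 2
Area = 39 * 14 / 2
Area = 546 / 2
Area = 273

273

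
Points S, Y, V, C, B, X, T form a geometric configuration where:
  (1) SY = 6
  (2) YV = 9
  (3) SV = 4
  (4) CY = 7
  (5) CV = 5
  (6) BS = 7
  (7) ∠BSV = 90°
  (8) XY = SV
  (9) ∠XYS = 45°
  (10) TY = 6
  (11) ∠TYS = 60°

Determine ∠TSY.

Step 1: By the law of cosines on triangle SYT: ST² = 6² + 6² − 2·6·6·cos(60°) = 36, so ST = 6.
Step 2: By the inverse law of cosines on triangle TSY: cos(∠TSY) = (6² + 6² − 6²) / (2·6·6) = 36/72 = 0.5, so ∠TSY = 60°.

Therefore, the measure of angle ∠TSY = 60°.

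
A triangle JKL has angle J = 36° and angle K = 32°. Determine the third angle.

Let angle L = x. Then 36 + 32 + x = 180.
x = 180 - 68 = 112 degrees.

112 degrees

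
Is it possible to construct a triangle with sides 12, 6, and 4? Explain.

Check the triangle inequality: 6 + 4 = 10 ≤ 12.
Since the sum of two sides does not exceed the third, no triangle can be formed.

No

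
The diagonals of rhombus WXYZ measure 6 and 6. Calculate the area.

Area of a rhombus = (d1 * d2) / 2
Area = (6 * 6) / 2
Area = 36 / 2
Area = 18

18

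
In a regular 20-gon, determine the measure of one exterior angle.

Each exterior angle of a regular n-gon is 360 / n.
For n = 20: 360 / 20 = 18 degrees.

18 degrees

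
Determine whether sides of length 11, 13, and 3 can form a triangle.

Check all three triangle inequalities:
11 + 13 = 24 > 3 ✓
11 + 3 = 14 > 13 ✓
13 + 3 = 16 > 11 ✓
All conditions hold, so these sides form a valid triangle.

Yes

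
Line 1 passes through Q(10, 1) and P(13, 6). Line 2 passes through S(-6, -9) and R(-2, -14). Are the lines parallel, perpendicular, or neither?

Slope of line 1: m1 = (6 - 1)/(13 - 10) = 5/3 = 5/3
Slope of line 2: m2 = (-14 - -9)/(-2 - -6) = -5/4 = -5/4
m1 != m2 and m1*m2 = -25/12 != -1. Neither.

Neither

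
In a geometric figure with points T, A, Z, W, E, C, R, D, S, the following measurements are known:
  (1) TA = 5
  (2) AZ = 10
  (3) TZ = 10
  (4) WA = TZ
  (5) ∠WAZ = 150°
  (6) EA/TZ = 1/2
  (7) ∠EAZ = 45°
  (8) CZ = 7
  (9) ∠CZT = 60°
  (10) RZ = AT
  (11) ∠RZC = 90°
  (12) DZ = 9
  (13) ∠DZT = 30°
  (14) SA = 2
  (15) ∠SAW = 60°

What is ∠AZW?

From the given relations: WA = TZ = 10.
Step 1: By the law of cosines on triangle ZAW: ZW² = 10² + 10² − 2·10·10·cos(150°) = 373.21, so ZW ≈ 19.32.
Step 2: By the inverse law of cosines on triangle AZW: cos(∠AZW) = (10² + 19.32² − 10²) / (2·10·19.32) = 373.21/386.37 = 0.9659, so ∠AZW = 15°.

Therefore, the measure of angle ∠AZW = 15°.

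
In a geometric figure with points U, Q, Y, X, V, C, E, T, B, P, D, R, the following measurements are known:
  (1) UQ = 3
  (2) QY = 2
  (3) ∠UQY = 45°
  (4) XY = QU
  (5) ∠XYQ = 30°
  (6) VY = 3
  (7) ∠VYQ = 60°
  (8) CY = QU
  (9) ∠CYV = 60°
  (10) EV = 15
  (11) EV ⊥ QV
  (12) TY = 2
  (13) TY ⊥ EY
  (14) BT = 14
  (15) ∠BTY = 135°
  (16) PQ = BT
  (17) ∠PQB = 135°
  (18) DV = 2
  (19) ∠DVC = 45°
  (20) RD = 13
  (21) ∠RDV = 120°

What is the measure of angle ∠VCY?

From the given relations: CY = QU = 3.
Step 1: By the law of cosines on triangle CYV: CV² = 3² + 3² − 2·3·3·cos(60°) = 9, so CV = 3.
Step 2: By the inverse law of cosines on triangle VCY: cos(∠VCY) = (3² + 3² − 3²) / (2·3·3) = 9/18 = 0.5, so ∠VCY = 60°.

Therefore, the measure of angle ∠VCY = 60°.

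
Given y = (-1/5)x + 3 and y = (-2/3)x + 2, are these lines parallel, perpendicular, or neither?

Slope of line 1: m1 = -1/5
Slope of line 2: m2 = -2/3
m1 != m2 (-1/5 != -2/3), so not parallel.
m1 * m2 = (-1/5) * (-2/3) = 2/15 != -1, so not perpendicular.
The lines are neither parallel nor perpendicular.

Neither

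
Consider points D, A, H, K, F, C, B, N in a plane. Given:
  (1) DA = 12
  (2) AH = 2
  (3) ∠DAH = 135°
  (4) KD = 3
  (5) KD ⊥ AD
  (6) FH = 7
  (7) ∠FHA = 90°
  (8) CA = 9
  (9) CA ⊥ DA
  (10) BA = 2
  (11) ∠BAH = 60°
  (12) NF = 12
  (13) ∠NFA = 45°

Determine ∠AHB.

Step 1: By the law of cosines on triangle HAB: HB² = 2² + 2² − 2·2·2·cos(60°) = 4, so HB = 2.
Step 2: By the inverse law of cosines on triangle AHB: cos(∠AHB) = (2² + 2² − 2²) / (2·2·2) = 4/8 = 0.5, so ∠AHB = 60°.

Therefore, the measure of angle ∠AHB = 60°.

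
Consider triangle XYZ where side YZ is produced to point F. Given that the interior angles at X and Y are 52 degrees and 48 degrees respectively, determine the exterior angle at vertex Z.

The interior angle at Z is 180 - 52 - 48 = 80 degrees.
The exterior angle and interior angle at Z are supplementary:
Exterior angle = 180 - 80 = 100 degrees.

100 degrees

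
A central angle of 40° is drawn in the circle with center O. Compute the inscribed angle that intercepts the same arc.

By the inscribed angle theorem, the inscribed angle is half the central angle.
Inscribed angle = 40° / 2 = 20°

20°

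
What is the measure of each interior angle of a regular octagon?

Each interior angle of a regular n-gon is (n - 2) * 180 / n.
For n = 8: (8 - 2) * 180 / 8 = 1080/8 = 135 degrees.

135 degrees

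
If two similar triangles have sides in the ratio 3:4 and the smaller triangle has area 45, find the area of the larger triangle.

The ratio of areas of similar triangles = (side ratio)^2.
Side ratio = 3:4, so area ratio = 9:16.
Area of the larger triangle / Area of the smaller triangle = 16/9
Area of the larger triangle = 45 * 16/9 = 80

80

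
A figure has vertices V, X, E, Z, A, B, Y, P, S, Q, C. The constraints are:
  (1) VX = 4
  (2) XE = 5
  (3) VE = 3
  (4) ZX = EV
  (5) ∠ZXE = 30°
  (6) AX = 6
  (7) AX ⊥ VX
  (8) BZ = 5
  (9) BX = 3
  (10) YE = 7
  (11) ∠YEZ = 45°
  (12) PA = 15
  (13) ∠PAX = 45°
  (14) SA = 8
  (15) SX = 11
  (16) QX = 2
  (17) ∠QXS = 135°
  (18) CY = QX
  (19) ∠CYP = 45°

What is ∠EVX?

Step 1: By the inverse law of cosines on triangle EVX: cos(∠EVX) = (3² + 4² − 5²) / (2·3·4) = 0/24 = 0, so ∠EVX = 90°.

Therefore, the measure of angle ∠EVX = 90°.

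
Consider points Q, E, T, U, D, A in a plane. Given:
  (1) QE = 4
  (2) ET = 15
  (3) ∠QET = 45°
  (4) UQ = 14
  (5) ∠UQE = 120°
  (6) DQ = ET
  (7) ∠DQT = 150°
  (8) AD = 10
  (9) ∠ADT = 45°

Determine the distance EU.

Step 1: By the law of cosines on triangle EQU: EU² = 4² + 14² − 2·4·14·cos(120°) = 268, so EU = 2·√67.

Therefore, the length of EU = 2·√67.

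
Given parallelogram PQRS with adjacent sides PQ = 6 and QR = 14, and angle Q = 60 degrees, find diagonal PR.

Law of cosines: d^2 = 6^2 + 14^2 - 2(6)(14)cos(60°) = 148, so d = 2*sqrt(37).

2*sqrt(37)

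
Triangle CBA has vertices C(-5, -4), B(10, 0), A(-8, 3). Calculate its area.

The Shoelace formula computes the area from vertex coordinates by summing cross products.
For vertices (-5,-4), (10,0), (-8,3):
Signed sum = -5*0 - 10*-4 + 10*3 - -8*0 + -8*-4 - -5*3
= 40 + 30 + 47 = 117
Area = (1/2)|117| = 117/2.

117/2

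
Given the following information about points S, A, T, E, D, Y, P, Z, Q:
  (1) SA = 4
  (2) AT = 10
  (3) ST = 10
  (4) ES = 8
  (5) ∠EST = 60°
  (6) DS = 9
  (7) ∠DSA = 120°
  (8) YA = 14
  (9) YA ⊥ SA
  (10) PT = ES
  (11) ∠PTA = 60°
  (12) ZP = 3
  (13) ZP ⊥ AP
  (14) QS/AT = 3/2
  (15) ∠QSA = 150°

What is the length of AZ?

From the given relations: PT = ES = 8.
Step 1: By the law of cosines on triangle PTA: PA² = 8² + 10² − 2·8·10·cos(60°) = 84, so PA = 2·√21.
Step 2: By the law of cosines on triangle APZ: AZ² = (2·√21)² + 3² − 2·2·√21·3·cos(90°) = 93, so AZ = √93.

Therefore, the length of AZ = √93.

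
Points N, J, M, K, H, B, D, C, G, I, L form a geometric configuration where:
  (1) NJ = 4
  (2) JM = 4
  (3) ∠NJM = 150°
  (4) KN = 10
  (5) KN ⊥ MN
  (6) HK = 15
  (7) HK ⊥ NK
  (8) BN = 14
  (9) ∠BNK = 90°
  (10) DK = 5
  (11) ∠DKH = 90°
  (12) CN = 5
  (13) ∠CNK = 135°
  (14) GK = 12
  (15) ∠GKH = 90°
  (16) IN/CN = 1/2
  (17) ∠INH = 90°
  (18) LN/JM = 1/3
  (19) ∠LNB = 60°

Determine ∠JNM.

Step 1: By the law of cosines on triangle NJM: NM² = 4² + 4² − 2·4·4·cos(150°) = 59.71, so NM ≈ 7.73.
Step 2: By the inverse law of cosines on triangle JNM: cos(∠JNM) = (4² + 7.73² − 4²) / (2·4·7.73) = 59.71/61.82 = 0.9659, so ∠JNM = 15°.

Therefore, the measure of angle ∠JNM = 15°.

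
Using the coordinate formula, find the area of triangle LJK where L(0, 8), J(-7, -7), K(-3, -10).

The Shoelace formula computes the area from vertex coordinates by summing cross products.
For vertices (0,8), (-7,-7), (-3,-10):
Signed sum = 0*-7 - -7*8 + -7*-10 - -3*-7 + -3*8 - 0*-10
= 56 + 49 + -24 = 81
Area = (1/2)|81| = 81/2.

81/2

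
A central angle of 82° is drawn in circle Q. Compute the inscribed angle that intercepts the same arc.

By the inscribed angle theorem, the inscribed angle is half the central angle.
Inscribed angle = 82° / 2 = 41°

41°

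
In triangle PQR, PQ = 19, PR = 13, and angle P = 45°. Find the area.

When two sides and the included angle are known, the area formula is (1/2)ab sin(C).
The height from one side to the opposite vertex is 13 sin(45°) = 13*sqrt(2)/2.
Area = (1/2) * 19 * 13*sqrt(2)/2 = 247*sqrt(2)/4.

247*sqrt(2)/4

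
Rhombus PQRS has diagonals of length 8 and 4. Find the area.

Area of a rhombus = (d1 * d2) / 2
Area = (8 * 4) / 2
Area = 32 / 2
Area = 16

16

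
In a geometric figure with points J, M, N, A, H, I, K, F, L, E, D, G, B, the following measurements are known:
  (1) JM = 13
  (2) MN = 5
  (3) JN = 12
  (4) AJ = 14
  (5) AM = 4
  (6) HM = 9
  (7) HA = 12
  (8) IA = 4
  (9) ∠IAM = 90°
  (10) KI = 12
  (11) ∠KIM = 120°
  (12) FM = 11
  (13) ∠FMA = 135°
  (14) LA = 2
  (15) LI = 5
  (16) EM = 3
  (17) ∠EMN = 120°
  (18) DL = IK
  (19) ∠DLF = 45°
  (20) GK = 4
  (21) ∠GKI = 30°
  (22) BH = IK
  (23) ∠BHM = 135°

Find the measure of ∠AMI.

Step 1: By the law of cosines on triangle MAI: MI² = 4² + 4² − 2·4·4·cos(90°) = 32, so MI = 4·√2.
Step 2: By the inverse law of cosines on triangle AMI: cos(∠AMI) = (4² + (4·√2)² − 4²) / (2·4·4·√2) = 32/45.25 = 0.7071, so ∠AMI = 45°.

Therefore, the measure of angle ∠AMI = 45°.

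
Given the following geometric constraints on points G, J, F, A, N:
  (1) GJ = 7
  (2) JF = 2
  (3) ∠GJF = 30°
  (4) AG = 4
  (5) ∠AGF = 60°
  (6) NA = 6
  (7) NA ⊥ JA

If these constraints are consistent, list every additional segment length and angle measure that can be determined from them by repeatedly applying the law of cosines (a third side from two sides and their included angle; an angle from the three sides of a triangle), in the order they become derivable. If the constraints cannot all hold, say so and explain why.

The constraints are consistent. Derivable facts, in order:
After 1 step:
- GF ≈ 5.36
After 2 steps:
- FA ≈ 4.83
- ∠FGJ = 10.75°
- ∠GFJ = 139.25°
After 3 steps:
- ∠AFG = 45.86°
- ∠FAG = 74.14°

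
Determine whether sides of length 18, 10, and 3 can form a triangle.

Check the triangle inequality: 10 + 3 = 13 ≤ 18.
Since the sum of two sides does not exceed the third, no triangle can be formed.

No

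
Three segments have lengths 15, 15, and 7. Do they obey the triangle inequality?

Sort the sides: 7, 15, 15.
It suffices to check that the sum of the two smallest exceeds the largest:
7 + 15 = 22 > 15. ✓
Yes, a valid triangle can be formed.

Yes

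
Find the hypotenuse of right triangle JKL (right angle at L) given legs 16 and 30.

JK = sqrt(16^2 + 30^2) = sqrt(1156) = 34

34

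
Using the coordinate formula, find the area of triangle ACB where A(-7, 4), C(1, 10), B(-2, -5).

Using the Shoelace formula for a triangle:
Area = (1/2)|x0(y1 - y2) + x1(y2 - y0) + x2(y0 - y1)|
Area = (1/2)|-7(10 - -5) + 1(-5 - 4) + -2(4 - 10)|
Area = (1/2)|-105 + -9 + 12|
Area = (1/2)|-102|
Area = (1/2)(102)
Area = 51

51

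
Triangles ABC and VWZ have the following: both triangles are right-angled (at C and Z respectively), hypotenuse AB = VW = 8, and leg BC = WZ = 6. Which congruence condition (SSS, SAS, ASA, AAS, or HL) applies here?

Consider the given information: both triangles are right-angled (at C and Z respectively), hypotenuse AB = VW = 8, and leg BC = WZ = 6
This is not SAS or AAS: SAS requires two sides and the included angle between them. AAS requires two angles and a non-included side.
The correct criterion is HL. The hypotenuse and one leg of two right triangles are equal (Hypotenuse-Leg).

HL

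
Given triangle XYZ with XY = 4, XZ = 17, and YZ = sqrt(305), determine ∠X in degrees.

cos(X) = (4² + 17² - (sqrt(305))²) / (2 × 4 × 17) = 0, so X = arccos(0) = 90°.

90°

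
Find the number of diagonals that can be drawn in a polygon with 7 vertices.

Each of the 7 vertices connects to 4 non-adjacent vertices via diagonals.
Total connections = 7 × 4 = 28, but each diagonal is counted twice.
Number of diagonals = 28 / 2 = 14.

14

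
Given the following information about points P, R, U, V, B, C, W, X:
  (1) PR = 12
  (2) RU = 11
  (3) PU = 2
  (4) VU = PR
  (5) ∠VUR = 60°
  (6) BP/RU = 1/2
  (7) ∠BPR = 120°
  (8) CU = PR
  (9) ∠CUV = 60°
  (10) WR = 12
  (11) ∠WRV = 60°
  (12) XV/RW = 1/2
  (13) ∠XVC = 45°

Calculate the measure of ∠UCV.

From the given relations: CU = PR = 12; VU = PR = 12.
Step 1: By the law of cosines on triangle CUV: CV² = 12² + 12² − 2·12·12·cos(60°) = 144, so CV = 12.
Step 2: By the inverse law of cosines on triangle UCV: cos(∠UCV) = (12² + 12² − 12²) / (2·12·12) = 144/288 = 0.5, so ∠UCV = 60°.

Therefore, the measure of angle ∠UCV = 60°.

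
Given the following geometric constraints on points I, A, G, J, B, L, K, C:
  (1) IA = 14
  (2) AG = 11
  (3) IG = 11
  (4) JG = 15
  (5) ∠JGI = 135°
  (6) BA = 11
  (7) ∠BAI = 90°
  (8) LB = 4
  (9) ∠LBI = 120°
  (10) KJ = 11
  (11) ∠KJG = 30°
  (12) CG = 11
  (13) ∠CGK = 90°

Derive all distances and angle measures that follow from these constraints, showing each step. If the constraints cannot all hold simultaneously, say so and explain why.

The constraints are consistent.

Step 1: From IG = 11, GJ = 15, and ∠IGJ = 135°, by the law of cosines:
  IJ² = IG² + GJ² - 2·IG·GJ·cos(135°) = 121 + 225 + 233.3 = 579.3
  IJ ≈ 24.07

Step 2: From IA = 14, AB = 11, and ∠IAB = 90°, by the law of cosines:
  IB² = IA² + AB² - 2·IA·AB·cos(90°) = 196 + 121 - 0 = 317
  IB ≈ 17.8

Step 3: From GJ = 15, JK = 11, and ∠GJK = 30°, by the law of cosines:
  GK² = GJ² + JK² - 2·GJ·JK·cos(30°) = 225 + 121 - 285.8 = 60.21
  GK ≈ 7.76

Step 4: From IA = 14, IG = 11, AG = 11, by the inverse law of cosines:
  cos(∠AIG) = (IA² + IG² - AG²) / (2·IA·IG)
  ∠AIG = 50.48°

Step 5: From AG = 11, AI = 14, GI = 11, by the inverse law of cosines:
  cos(∠GAI) = (AG² + AI² - GI²) / (2·AG·AI)
  ∠GAI = 50.48°

Step 6: From GA = 11, GI = 11, AI = 14, by the inverse law of cosines:
  cos(∠AGI) = (GA² + GI² - AI²) / (2·GA·GI)
  ∠AGI = 79.04°

Step 7: From IB = 17.8, BL = 4, and ∠IBL = 120°, by the law of cosines:
  IL² = IB² + BL² - 2·IB·BL·cos(120°) = 317 + 16 + 71.22 = 404.2
  IL ≈ 20.11

Step 8: From KG = 7.76, GC = 11, and ∠KGC = 90°, by the law of cosines:
  KC² = KG² + GC² - 2·KG·GC·cos(90°) = 60.21 + 121 - 0 = 181.2
  KC ≈ 13.46

Step 9: From IA = 14, IB = 17.8, AB = 11, by the inverse law of cosines:
  cos(∠AIB) = (IA² + IB² - AB²) / (2·IA·IB)
  ∠AIB = 38.16°

Step 10: From IG = 11, IJ = 24.07, GJ = 15, by the inverse law of cosines:
  cos(∠GIJ) = (IG² + IJ² - GJ²) / (2·IG·IJ)
  ∠GIJ = 26.15°

Step 11: From GJ = 15, GK = 7.76, JK = 11, by the inverse law of cosines:
  cos(∠JGK) = (GJ² + GK² - JK²) / (2·GJ·GK)
  ∠JGK = 45.14°

Step 12: From JG = 15, JI = 24.07, GI = 11, by the inverse law of cosines:
  cos(∠GJI) = (JG² + JI² - GI²) / (2·JG·JI)
  ∠GJI = 18.85°

Step 13: From BA = 11, BI = 17.8, AI = 14, by the inverse law of cosines:
  cos(∠ABI) = (BA² + BI² - AI²) / (2·BA·BI)
  ∠ABI = 51.84°

Step 14: From KG = 7.76, KJ = 11, GJ = 15, by the inverse law of cosines:
  cos(∠GKJ) = (KG² + KJ² - GJ²) / (2·KG·KJ)
  ∠GKJ = 104.86°

Step 15: From IB = 17.8, IL = 20.11, BL = 4, by the inverse law of cosines:
  cos(∠BIL) = (IB² + IL² - BL²) / (2·IB·IL)
  ∠BIL = 9.92°

Step 16: From LB = 4, LI = 20.11, BI = 17.8, by the inverse law of cosines:
  cos(∠BLI) = (LB² + LI² - BI²) / (2·LB·LI)
  ∠BLI = 50.08°

Step 17: From KC = 13.46, KG = 7.76, CG = 11, by the inverse law of cosines:
  cos(∠CKG) = (KC² + KG² - CG²) / (2·KC·KG)
  ∠CKG = 54.8°

Step 18: From CG = 11, CK = 13.46, GK = 7.76, by the inverse law of cosines:
  cos(∠GCK) = (CG² + CK² - GK²) / (2·CG·CK)
  ∠GCK = 35.2°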